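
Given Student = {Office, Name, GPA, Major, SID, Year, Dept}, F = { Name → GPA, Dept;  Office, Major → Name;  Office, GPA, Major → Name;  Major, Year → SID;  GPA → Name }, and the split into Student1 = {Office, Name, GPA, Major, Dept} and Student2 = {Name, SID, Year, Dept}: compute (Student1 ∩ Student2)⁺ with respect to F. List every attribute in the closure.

Name, GPA, Dept

Student1 ∩ Student2 = {Name, Dept}.
Name → GPA, Dept applies, adding GPA
Closure: {Name, GPA, Dept}.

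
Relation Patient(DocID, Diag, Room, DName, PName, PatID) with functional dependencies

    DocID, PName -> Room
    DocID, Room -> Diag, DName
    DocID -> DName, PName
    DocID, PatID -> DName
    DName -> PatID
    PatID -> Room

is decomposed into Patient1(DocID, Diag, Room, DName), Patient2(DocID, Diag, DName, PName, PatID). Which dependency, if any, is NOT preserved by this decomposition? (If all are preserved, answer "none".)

Check PatID → Room: no single fragment contains all of {Room, PatID}, and the restricted closure of {PatID} across the fragments never reaches {Room}.
DocID, PName → Room is preserved.
DocID, Room → Diag, DName is preserved.
DocID → DName, PName is preserved.
DocID, PatID → DName is preserved.
DName → PatID is preserved.

PatID -> Room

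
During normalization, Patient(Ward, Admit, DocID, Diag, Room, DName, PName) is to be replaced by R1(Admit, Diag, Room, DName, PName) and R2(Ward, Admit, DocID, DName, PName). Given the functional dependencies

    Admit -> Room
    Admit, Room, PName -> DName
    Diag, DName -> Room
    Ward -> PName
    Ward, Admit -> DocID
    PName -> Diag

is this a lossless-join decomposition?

Common attributes: R1 ∩ R2 = {Admit, DName, PName}.
Closure of {Admit, DName, PName}: Admit → Room applies, adding Room; PName → Diag applies, adding Diag. So (Admit, DName, PName)⁺ = {Admit, Diag, Room, DName, PName}.
This closure contains every attribute of R1, so R1 ∩ R2 → R1. The join is lossless.

Yes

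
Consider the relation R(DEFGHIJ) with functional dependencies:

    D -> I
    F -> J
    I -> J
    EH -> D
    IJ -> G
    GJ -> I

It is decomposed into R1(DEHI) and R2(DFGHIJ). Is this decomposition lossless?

No

Common attributes: R1 ∩ R2 = {DHI}.
Closure of {DHI}: I → J applies, adding J; IJ → G applies, adding G. So (DHI)⁺ = {DGHIJ}.
The closure contains neither all of R1 = {DEHI} nor all of R2 = {DFGHIJ}, so the common attributes are not a superkey of either fragment. The join is lossy.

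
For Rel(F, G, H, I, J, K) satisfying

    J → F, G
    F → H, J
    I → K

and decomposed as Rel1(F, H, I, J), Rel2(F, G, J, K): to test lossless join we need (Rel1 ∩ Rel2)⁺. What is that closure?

Rel1 ∩ Rel2 = {F, J}.
J → F, G applies, adding G
F → H, J applies, adding H
Closure: {F, G, H, J}.

F, G, H, J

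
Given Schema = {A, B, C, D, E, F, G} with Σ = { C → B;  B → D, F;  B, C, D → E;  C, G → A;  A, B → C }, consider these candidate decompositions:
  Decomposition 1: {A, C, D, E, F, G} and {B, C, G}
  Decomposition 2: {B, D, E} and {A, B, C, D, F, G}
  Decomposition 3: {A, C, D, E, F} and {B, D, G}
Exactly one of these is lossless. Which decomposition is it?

Decomposition 1

Decomposition 1: common = {C, G}, closure = {A, B, C, D, E, F, G} → lossless.
Decomposition 2: common = {B, D}, closure = {B, D, F} → lossy.
Decomposition 3: common = {D}, closure = {D} → lossy.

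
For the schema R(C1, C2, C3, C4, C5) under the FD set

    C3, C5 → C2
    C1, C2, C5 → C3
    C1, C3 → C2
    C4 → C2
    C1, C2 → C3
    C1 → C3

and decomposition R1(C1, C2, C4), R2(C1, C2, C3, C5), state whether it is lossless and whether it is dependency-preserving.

lossy but dependency-preserving

Lossless test: (C1, C2)⁺ = {C1, C2, C3}, which is a superkey of neither fragment — lossy.
Dependency preservation: every FD's attributes lie within a single fragment, so each can be enforced locally — preserved.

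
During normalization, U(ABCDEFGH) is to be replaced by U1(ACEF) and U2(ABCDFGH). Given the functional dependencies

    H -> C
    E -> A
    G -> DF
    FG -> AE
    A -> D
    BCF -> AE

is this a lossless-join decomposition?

No

Common attributes: U1 ∩ U2 = {ACF}.
Closure of {ACF}: A → D applies, adding D. So (ACF)⁺ = {ACDF}.
The closure contains neither all of U1 = {ACEF} nor all of U2 = {ABCDFGH}, so the common attributes are not a superkey of either fragment. The join is lossy.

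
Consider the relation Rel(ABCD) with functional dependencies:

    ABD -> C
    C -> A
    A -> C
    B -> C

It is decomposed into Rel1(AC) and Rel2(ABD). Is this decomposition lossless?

Yes

Common attributes: Rel1 ∩ Rel2 = {A}.
Closure of {A}: A → C applies, adding C. So (A)⁺ = {AC}.
This closure contains every attribute of Rel1, so Rel1 ∩ Rel2 → Rel1. The join is lossless.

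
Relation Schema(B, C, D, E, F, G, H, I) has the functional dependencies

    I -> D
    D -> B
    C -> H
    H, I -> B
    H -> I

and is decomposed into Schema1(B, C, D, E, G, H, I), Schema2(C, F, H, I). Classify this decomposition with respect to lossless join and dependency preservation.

lossy but dependency-preserving

Lossless test: (C, H, I)⁺ = {B, C, D, H, I}, which is a superkey of neither fragment — lossy.
Dependency preservation: every FD's attributes lie within a single fragment, so each can be enforced locally — preserved.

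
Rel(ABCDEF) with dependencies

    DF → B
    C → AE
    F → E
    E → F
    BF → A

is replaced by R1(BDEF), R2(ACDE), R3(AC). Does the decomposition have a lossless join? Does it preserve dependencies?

Lossless test (chase): Rows 2 and 3 agree on C; apply C→AE and equate their AE entries. Rows 1 and 2 agree on E; apply E→F and equate their F entries. Rows 1 and 3 agree on E; apply E→F and equate their F entries. Rows 1 and 2 agree on DF; apply DF→B and equate their B entries. Rows 1 and 2 agree on BF; apply BF→A and equate their A entries. Row 2 is now all distinguished symbols — the join is lossless.
Dependency preservation: the restricted closure of {BF} across the fragments never reaches {A}, so BF → A cannot be enforced without a join — not preserved.

lossless but not dependency-preserving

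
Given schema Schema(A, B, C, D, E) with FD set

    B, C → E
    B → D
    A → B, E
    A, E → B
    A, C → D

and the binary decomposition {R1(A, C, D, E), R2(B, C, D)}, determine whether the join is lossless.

Common attributes: R1 ∩ R2 = {C, D}.
No dependency enlarges {C, D}, so (C, D)⁺ = {C, D}.
The closure contains neither all of R1 = {A, C, D, E} nor all of R2 = {B, C, D}, so the common attributes are not a superkey of either fragment. The join is lossy.

No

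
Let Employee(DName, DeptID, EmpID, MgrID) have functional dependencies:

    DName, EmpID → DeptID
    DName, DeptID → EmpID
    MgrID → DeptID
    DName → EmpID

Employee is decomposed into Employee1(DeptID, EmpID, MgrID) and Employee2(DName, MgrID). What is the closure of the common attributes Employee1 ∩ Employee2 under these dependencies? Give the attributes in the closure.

Employee1 ∩ Employee2 = {MgrID}.
MgrID → DeptID applies, adding DeptID
Closure: {DeptID, MgrID}.

DeptID, MgrID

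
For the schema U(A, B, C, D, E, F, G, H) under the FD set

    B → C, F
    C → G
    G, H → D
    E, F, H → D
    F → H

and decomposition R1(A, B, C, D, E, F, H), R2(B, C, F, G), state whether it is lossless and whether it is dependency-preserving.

Lossless test: (B, C, F)⁺ = {B, C, D, F, G, H}, which contains all of one fragment — lossless.
Dependency preservation: the restricted closure of {G, H} across the fragments never reaches {D}, so G, H → D cannot be enforced without a join — not preserved.

lossless but not dependency-preserving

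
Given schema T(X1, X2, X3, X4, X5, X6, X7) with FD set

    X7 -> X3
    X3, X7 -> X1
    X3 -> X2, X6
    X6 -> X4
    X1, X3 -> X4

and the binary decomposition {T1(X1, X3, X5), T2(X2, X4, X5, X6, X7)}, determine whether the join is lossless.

Common attributes: T1 ∩ T2 = {X5}.
No dependency enlarges {X5}, so (X5)⁺ = {X5}.
The closure contains neither all of T1 = {X1, X3, X5} nor all of T2 = {X2, X4, X5, X6, X7}, so the common attributes are not a superkey of either fragment. The join is lossy.

No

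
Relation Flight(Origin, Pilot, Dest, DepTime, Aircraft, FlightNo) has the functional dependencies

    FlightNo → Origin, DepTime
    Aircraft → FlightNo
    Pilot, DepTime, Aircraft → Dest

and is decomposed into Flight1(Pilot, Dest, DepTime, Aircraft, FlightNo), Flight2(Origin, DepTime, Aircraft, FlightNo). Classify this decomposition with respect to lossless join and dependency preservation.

Lossless test: (DepTime, Aircraft, FlightNo)⁺ = {Origin, DepTime, Aircraft, FlightNo}, which contains all of one fragment — lossless.
Dependency preservation: every FD's attributes lie within a single fragment, so each can be enforced locally — preserved.

lossless and dependency-preserving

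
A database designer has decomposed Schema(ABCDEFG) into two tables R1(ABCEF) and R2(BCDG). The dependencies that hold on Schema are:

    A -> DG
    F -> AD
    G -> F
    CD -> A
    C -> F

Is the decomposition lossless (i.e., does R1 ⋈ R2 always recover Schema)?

Common attributes: R1 ∩ R2 = {BC}.
Closure of {BC}: C → F applies, adding F; F → AD applies, adding AD; A → DG applies, adding G. So (BC)⁺ = {ABCDFG}.
This closure contains every attribute of R2, so R1 ∩ R2 → R2. The join is lossless.

Yes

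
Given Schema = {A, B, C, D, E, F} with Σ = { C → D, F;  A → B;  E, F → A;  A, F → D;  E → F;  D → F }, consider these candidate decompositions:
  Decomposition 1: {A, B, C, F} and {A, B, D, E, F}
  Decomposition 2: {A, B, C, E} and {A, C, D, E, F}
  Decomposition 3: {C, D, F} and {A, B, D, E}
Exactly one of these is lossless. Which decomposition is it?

Decomposition 2

Decomposition 1: common = {A, B, F}, closure = {A, B, D, F} → lossy.
Decomposition 2: common = {A, C, E}, closure = {A, B, C, D, E, F} → lossless.
Decomposition 3: common = {D}, closure = {D, F} → lossy.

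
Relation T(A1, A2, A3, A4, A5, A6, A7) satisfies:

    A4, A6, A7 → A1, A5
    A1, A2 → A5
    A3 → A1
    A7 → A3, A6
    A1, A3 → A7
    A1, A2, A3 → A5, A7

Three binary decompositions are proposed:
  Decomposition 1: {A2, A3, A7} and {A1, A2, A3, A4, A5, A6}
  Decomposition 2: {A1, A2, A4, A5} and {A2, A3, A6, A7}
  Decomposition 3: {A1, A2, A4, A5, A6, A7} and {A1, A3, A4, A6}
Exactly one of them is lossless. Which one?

Decomposition 1: common = {A2, A3}, closure = {A1, A2, A3, A5, A6, A7} → lossless.
Decomposition 2: common = {A2}, closure = {A2} → lossy.
Decomposition 3: common = {A1, A4, A6}, closure = {A1, A4, A6} → lossy.

Decomposition 1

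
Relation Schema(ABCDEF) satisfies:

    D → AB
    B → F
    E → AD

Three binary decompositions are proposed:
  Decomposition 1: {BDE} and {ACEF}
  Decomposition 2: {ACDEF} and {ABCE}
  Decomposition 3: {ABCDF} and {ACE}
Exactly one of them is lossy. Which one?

Decomposition 1: common = {E}, closure = {ABDEF} → lossless.
Decomposition 2: common = {ACE}, closure = {ABCDEF} → lossless.
Decomposition 3: common = {AC}, closure = {AC} → lossy.

Decomposition 3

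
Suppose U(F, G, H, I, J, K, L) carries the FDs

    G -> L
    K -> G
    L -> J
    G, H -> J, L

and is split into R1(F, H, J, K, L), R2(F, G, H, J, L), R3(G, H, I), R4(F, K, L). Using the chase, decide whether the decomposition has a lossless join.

No

Chase test. Columns are F, G, H, I, J, K, L; row i has aⱼ where attribute j ∈ Ri, else bᵢⱼ.
Initial tableau (one row per fragment):
  row 1: a1 b12 a3 b14 a5 a6 a7
  row 2: a1 a2 a3 b24 a5 b26 a7
  row 3: b31 a2 a3 a4 b35 b36 b37
  row 4: a1 b42 b43 b44 b45 a6 a7
Rows 2 and 3 agree on G; apply G→L and equate their L entries.
Rows 1 and 4 agree on K; apply K→G and equate their G entries.
Rows 1 and 3 agree on L; apply L→J and equate their J entries.
Rows 1 and 4 agree on L; apply L→J and equate their J entries.
No row becomes fully distinguished — the join is lossy.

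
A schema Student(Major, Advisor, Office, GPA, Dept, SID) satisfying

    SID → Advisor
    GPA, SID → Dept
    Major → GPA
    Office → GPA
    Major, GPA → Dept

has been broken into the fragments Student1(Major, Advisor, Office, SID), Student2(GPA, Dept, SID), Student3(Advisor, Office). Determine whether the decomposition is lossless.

No

Chase test. Columns are Major, Advisor, Office, GPA, Dept, SID; row i has aⱼ where attribute j ∈ Studenti, else bᵢⱼ.
Initial tableau (one row per fragment):
  row 1: a1 a2 a3 b14 b15 a6
  row 2: b21 b22 b23 a4 a5 a6
  row 3: b31 a2 a3 b34 b35 b36
Rows 1 and 2 agree on SID; apply SID→Advisor and equate their Advisor entries.
Rows 1 and 3 agree on Office; apply Office→GPA and equate their GPA entries.
No row becomes fully distinguished — the join is lossy.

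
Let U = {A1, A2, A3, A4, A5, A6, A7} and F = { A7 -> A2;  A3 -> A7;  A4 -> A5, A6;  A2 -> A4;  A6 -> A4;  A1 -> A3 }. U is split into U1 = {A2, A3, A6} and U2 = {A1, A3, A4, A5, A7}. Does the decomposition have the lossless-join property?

Common attributes: U1 ∩ U2 = {A3}.
Closure of {A3}: A3 → A7 applies, adding A7; A7 → A2 applies, adding A2; A2 → A4 applies, adding A4; A4 → A5, A6 applies, adding A5, A6. So (A3)⁺ = {A2, A3, A4, A5, A6, A7}.
This closure contains every attribute of U1, so U1 ∩ U2 → U1. The join is lossless.

Yes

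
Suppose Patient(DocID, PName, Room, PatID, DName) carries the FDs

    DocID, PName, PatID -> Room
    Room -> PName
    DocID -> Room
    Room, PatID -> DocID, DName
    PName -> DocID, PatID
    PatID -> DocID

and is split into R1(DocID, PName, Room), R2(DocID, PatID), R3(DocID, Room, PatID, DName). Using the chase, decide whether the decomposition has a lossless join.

Chase test. Columns are DocID, PName, Room, PatID, DName; row i has aⱼ where attribute j ∈ Ri, else bᵢⱼ.
Initial tableau (one row per fragment):
  row 1: a1 a2 a3 b14 b15
  row 2: a1 b22 b23 a4 b25
  row 3: a1 b32 a3 a4 a5
Rows 1 and 3 agree on Room; apply Room→PName and equate their PName entries.
Rows 1 and 2 agree on DocID; apply DocID→Room and equate their Room entries.
Rows 2 and 3 agree on Room, PatID; apply Room, PatID→DocID, DName and equate their DocID, DName entries.
Rows 1 and 3 agree on PName; apply PName→DocID, PatID and equate their DocID, PatID entries.
Rows 1 and 2 agree on Room; apply Room→PName and equate their PName entries.
Rows 1 and 2 agree on Room, PatID; apply Room, PatID→DocID, DName and equate their DocID, DName entries.
Row 1 is now all distinguished symbols — the join is lossless.

Yes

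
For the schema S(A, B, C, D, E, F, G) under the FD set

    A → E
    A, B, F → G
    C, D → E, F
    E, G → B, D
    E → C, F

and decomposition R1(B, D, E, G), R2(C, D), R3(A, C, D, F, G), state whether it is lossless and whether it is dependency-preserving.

lossy and not dependency-preserving

Lossless test (chase): Rows 2 and 3 agree on C, D; apply C, D→E, F and equate their E, F entries. No row becomes fully distinguished — the join is lossy.
Dependency preservation: the restricted closure of {A} across the fragments never reaches {E}, so A → E cannot be enforced without a join — not preserved.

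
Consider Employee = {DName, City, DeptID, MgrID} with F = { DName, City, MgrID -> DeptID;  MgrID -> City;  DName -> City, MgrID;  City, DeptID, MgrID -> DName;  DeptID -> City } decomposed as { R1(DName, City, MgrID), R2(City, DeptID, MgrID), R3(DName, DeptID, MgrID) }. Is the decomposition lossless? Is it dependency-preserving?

lossless and dependency-preserving

Lossless test (chase): Rows 1 and 3 agree on MgrID; apply MgrID→City and equate their City entries. Rows 2 and 3 agree on City, DeptID, MgrID; apply City, DeptID, MgrID→DName and equate their DName entries. Rows 1 and 2 agree on DName, City, MgrID; apply DName, City, MgrID→DeptID and equate their DeptID entries. Row 1 is now all distinguished symbols — the join is lossless.
Dependency preservation: DName, City, MgrID → DeptID; City, DeptID, MgrID → DName are not contained in any single fragment, but the restricted closure of each left-hand side across the fragments still reaches the right-hand side; the remaining FDs each lie inside some fragment. All dependencies are preserved.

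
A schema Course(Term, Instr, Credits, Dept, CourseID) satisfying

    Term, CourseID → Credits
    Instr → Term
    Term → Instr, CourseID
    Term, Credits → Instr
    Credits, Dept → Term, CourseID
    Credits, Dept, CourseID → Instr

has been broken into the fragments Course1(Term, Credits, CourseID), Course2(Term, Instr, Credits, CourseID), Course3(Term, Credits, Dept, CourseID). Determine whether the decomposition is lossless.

Yes

Chase test. Columns are Term, Instr, Credits, Dept, CourseID; row i has aⱼ where attribute j ∈ Coursei, else bᵢⱼ.
Initial tableau (one row per fragment):
  row 1: a1 b12 a3 b14 a5
  row 2: a1 a2 a3 b24 a5
  row 3: a1 b32 a3 a4 a5
Rows 1 and 2 agree on Term; apply Term→Instr, CourseID and equate their Instr, CourseID entries.
Rows 1 and 3 agree on Term; apply Term→Instr, CourseID and equate their Instr, CourseID entries.
Row 3 is now all distinguished symbols — the join is lossless.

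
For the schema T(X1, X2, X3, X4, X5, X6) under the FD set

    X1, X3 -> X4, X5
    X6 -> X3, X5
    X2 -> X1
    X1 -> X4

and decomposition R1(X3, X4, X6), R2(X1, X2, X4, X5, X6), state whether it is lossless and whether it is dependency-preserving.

lossless but not dependency-preserving

Lossless test: (X4, X6)⁺ = {X3, X4, X5, X6}, which contains all of one fragment — lossless.
Dependency preservation: the restricted closure of {X1, X3} across the fragments never reaches {X4, X5}, so X1, X3 → X4, X5 cannot be enforced without a join — not preserved.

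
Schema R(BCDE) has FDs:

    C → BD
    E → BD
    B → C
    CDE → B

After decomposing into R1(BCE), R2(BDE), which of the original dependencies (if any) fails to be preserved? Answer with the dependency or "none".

none

C → BD: restricted closure across fragments reaches BD.
E → BD lies within R2.
B → C lies within R1.
CDE → B: restricted closure across fragments reaches B.
Every dependency is enforceable on the fragments, so the decomposition is dependency-preserving.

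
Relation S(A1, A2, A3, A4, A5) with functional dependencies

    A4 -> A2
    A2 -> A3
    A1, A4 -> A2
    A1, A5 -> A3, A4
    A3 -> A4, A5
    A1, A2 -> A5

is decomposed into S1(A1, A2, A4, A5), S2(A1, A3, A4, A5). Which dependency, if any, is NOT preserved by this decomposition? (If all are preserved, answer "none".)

none

A4 → A2 lies within S1.
A2 → A3: restricted closure across fragments reaches A3.
A1, A4 → A2 lies within S1.
A1, A5 → A3, A4 lies within S2.
A3 → A4, A5 lies within S2.
A1, A2 → A5 lies within S1.
Every dependency is enforceable on the fragments, so the decomposition is dependency-preserving.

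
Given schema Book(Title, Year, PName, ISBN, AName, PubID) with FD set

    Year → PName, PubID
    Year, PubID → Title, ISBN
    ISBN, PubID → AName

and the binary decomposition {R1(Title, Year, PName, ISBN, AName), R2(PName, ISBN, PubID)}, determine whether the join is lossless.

No

Common attributes: R1 ∩ R2 = {PName, ISBN}.
No dependency enlarges {PName, ISBN}, so (PName, ISBN)⁺ = {PName, ISBN}.
The closure contains neither all of R1 = {Title, Year, PName, ISBN, AName} nor all of R2 = {PName, ISBN, PubID}, so the common attributes are not a superkey of either fragment. The join is lossy.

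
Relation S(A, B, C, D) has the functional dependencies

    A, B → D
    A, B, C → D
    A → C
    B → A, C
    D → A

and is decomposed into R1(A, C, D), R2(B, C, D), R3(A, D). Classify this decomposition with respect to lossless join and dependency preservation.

Lossless test (chase): Rows 1 and 3 agree on A; apply A→C and equate their C entries. Rows 1 and 2 agree on D; apply D→A and equate their A entries. Row 2 is now all distinguished symbols — the join is lossless.
Dependency preservation: A, B → D; A, B, C → D; B → A, C are not contained in any single fragment, but the restricted closure of each left-hand side across the fragments still reaches the right-hand side; the remaining FDs each lie inside some fragment. All dependencies are preserved.

lossless and dependency-preserving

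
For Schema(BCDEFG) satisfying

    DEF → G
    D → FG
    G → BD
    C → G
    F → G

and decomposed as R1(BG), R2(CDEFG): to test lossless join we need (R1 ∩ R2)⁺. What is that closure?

R1 ∩ R2 = {G}.
G → BD applies, adding BD
D → FG applies, adding F
Closure: {BDFG}.

BDFG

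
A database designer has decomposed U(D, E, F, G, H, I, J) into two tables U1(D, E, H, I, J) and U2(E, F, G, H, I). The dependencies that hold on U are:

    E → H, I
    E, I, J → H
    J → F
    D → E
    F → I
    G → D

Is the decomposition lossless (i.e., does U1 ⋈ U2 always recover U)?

Common attributes: U1 ∩ U2 = {E, H, I}.
No dependency enlarges {E, H, I}, so (E, H, I)⁺ = {E, H, I}.
The closure contains neither all of U1 = {D, E, H, I, J} nor all of U2 = {E, F, G, H, I}, so the common attributes are not a superkey of either fragment. The join is lossy.

No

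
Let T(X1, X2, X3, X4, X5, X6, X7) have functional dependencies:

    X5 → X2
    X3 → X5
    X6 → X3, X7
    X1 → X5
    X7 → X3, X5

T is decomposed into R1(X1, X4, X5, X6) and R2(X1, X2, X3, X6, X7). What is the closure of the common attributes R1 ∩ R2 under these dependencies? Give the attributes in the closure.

R1 ∩ R2 = {X1, X6}.
X6 → X3, X7 applies, adding X3, X7
X1 → X5 applies, adding X5
X5 → X2 applies, adding X2
Closure: {X1, X2, X3, X5, X6, X7}.

X1, X2, X3, X5, X6, X7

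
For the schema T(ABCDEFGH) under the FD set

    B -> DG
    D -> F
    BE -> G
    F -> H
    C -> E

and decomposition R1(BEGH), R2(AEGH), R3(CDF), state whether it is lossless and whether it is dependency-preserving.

Lossless test (chase): applying each FD to every pair of rows produces no changes in the tableau, so no row becomes fully distinguished — the join is lossy.
Dependency preservation: the restricted closure of {B} across the fragments never reaches {DG}, so B → DG cannot be enforced without a join — not preserved.

lossy and not dependency-preserving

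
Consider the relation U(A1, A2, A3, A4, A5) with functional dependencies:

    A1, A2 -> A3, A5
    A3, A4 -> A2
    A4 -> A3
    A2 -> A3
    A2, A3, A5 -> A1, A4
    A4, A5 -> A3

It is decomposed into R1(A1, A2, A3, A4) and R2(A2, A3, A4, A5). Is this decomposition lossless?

Common attributes: R1 ∩ R2 = {A2, A3, A4}.
No dependency enlarges {A2, A3, A4}, so (A2, A3, A4)⁺ = {A2, A3, A4}.
The closure contains neither all of R1 = {A1, A2, A3, A4} nor all of R2 = {A2, A3, A4, A5}, so the common attributes are not a superkey of either fragment. The join is lossy.

No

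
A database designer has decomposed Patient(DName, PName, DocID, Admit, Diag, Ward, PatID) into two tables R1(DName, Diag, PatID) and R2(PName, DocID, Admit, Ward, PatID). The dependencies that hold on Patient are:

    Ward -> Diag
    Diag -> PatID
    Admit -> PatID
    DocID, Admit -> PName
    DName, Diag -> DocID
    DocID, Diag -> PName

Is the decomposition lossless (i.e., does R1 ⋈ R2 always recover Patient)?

Common attributes: R1 ∩ R2 = {PatID}.
No dependency enlarges {PatID}, so (PatID)⁺ = {PatID}.
The closure contains neither all of R1 = {DName, Diag, PatID} nor all of R2 = {PName, DocID, Admit, Ward, PatID}, so the common attributes are not a superkey of either fragment. The join is lossy.

No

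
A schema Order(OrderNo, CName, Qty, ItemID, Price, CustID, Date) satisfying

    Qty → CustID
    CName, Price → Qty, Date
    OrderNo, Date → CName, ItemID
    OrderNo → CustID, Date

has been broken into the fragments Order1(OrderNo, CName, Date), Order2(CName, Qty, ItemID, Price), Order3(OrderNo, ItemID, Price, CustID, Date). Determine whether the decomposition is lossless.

Yes

Chase test. Columns are OrderNo, CName, Qty, ItemID, Price, CustID, Date; row i has aⱼ where attribute j ∈ Orderi, else bᵢⱼ.
Initial tableau (one row per fragment):
  row 1: a1 a2 b13 b14 b15 b16 a7
  row 2: b21 a2 a3 a4 a5 b26 b27
  row 3: a1 b32 b33 a4 a5 a6 a7
Rows 1 and 3 agree on OrderNo, Date; apply OrderNo, Date→CName, ItemID and equate their CName, ItemID entries.
Rows 1 and 3 agree on OrderNo; apply OrderNo→CustID, Date and equate their CustID, Date entries.
Rows 2 and 3 agree on CName, Price; apply CName, Price→Qty, Date and equate their Qty, Date entries.
Rows 2 and 3 agree on Qty; apply Qty→CustID and equate their CustID entries.
Row 3 is now all distinguished symbols — the join is lossless.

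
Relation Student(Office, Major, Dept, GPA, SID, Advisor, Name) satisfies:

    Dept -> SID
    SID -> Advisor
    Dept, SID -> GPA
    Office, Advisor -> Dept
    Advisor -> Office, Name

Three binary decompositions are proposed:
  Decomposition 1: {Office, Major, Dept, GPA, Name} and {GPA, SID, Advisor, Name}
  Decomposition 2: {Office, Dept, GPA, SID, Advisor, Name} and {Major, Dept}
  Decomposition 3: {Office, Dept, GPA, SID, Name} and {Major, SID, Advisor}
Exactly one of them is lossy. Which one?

Decomposition 1

Decomposition 1: common = {GPA, Name}, closure = {GPA, Name} → lossy.
Decomposition 2: common = {Dept}, closure = {Office, Dept, GPA, SID, Advisor, Name} → lossless.
Decomposition 3: common = {SID}, closure = {Office, Dept, GPA, SID, Advisor, Name} → lossless.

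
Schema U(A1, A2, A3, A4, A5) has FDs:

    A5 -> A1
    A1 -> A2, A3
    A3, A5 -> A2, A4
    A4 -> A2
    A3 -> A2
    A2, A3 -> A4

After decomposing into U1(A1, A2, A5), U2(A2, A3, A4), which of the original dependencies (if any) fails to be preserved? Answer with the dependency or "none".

A1 -> A2, A3

Check A1 → A2, A3: no single fragment contains all of {A1, A2, A3}, and the restricted closure of {A1} across the fragments never reaches {A2, A3}.
A5 → A1 is preserved.
A3, A5 → A2, A4 is preserved.
A4 → A2 is preserved.
A3 → A2 is preserved.
A2, A3 → A4 is preserved.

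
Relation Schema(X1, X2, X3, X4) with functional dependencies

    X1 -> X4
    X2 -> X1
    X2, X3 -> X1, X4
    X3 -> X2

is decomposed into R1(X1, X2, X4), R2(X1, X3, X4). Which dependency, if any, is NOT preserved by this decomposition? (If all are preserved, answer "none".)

Check X3 → X2: no single fragment contains all of {X2, X3}, and the restricted closure of {X3} across the fragments never reaches {X2}.
X1 → X4 is preserved.
X2 → X1 is preserved.
X2, X3 → X1, X4 is preserved.

X3 -> X2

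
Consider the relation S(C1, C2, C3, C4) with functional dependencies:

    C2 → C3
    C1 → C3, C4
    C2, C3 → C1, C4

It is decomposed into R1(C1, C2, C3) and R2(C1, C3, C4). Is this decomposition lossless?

Yes

Common attributes: R1 ∩ R2 = {C1, C3}.
Closure of {C1, C3}: C1 → C3, C4 applies, adding C4. So (C1, C3)⁺ = {C1, C3, C4}.
This closure contains every attribute of R2, so R1 ∩ R2 → R2. The join is lossless.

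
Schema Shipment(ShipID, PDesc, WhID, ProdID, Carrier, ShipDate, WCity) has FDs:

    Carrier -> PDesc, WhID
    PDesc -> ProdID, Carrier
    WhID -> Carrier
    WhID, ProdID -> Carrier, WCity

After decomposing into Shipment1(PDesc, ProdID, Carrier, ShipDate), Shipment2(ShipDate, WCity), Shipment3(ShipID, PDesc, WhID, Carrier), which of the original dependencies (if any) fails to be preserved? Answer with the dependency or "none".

Check WhID, ProdID → Carrier, WCity: no single fragment contains all of {WhID, ProdID, Carrier, WCity}, and the restricted closure of {WhID, ProdID} across the fragments never reaches {Carrier, WCity}.
Carrier → PDesc, WhID is preserved.
PDesc → ProdID, Carrier is preserved.
WhID → Carrier is preserved.

WhID, ProdID -> Carrier, WCity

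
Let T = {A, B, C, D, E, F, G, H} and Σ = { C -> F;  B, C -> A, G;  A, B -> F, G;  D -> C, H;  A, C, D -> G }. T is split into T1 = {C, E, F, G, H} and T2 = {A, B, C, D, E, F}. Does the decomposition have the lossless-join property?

Common attributes: T1 ∩ T2 = {C, E, F}.
No dependency enlarges {C, E, F}, so (C, E, F)⁺ = {C, E, F}.
The closure contains neither all of T1 = {C, E, F, G, H} nor all of T2 = {A, B, C, D, E, F}, so the common attributes are not a superkey of either fragment. The join is lossy.

No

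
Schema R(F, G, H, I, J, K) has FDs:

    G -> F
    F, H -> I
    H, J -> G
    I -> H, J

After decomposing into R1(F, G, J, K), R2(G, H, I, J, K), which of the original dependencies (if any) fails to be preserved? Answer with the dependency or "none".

F, H -> I

Check F, H → I: no single fragment contains all of {F, H, I}, and the restricted closure of {F, H} across the fragments never reaches {I}.
G → F is preserved.
H, J → G is preserved.
I → H, J is preserved.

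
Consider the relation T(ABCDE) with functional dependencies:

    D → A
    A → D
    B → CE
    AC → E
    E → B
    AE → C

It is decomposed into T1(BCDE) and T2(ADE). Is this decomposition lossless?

Common attributes: T1 ∩ T2 = {DE}.
Closure of {DE}: D → A applies, adding A; E → B applies, adding B; AE → C applies, adding C. So (DE)⁺ = {ABCDE}.
This closure contains every attribute of T1, so T1 ∩ T2 → T1. The join is lossless.

Yes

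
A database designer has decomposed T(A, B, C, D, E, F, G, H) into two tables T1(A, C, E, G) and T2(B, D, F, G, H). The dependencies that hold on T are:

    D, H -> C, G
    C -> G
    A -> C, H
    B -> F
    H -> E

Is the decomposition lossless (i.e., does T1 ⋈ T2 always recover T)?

No

Common attributes: T1 ∩ T2 = {G}.
No dependency enlarges {G}, so (G)⁺ = {G}.
The closure contains neither all of T1 = {A, C, E, G} nor all of T2 = {B, D, F, G, H}, so the common attributes are not a superkey of either fragment. The join is lossy.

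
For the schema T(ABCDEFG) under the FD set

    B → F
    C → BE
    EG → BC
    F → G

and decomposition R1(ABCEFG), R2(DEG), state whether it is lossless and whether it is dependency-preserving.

lossy but dependency-preserving

Lossless test: (EG)⁺ = {BCEFG}, which is a superkey of neither fragment — lossy.
Dependency preservation: every FD's attributes lie within a single fragment, so each can be enforced locally — preserved.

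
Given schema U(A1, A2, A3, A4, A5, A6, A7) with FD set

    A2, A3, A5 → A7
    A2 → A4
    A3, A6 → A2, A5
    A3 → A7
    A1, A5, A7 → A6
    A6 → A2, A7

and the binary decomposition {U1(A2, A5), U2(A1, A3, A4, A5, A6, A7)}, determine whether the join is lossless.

No

Common attributes: U1 ∩ U2 = {A5}.
No dependency enlarges {A5}, so (A5)⁺ = {A5}.
The closure contains neither all of U1 = {A2, A5} nor all of U2 = {A1, A3, A4, A5, A6, A7}, so the common attributes are not a superkey of either fragment. The join is lossy.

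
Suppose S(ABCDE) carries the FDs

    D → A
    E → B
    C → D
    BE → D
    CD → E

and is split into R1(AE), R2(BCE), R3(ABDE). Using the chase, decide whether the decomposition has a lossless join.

Chase test. Columns are ABCDE; row i has aⱼ where attribute j ∈ Ri, else bᵢⱼ.
Initial tableau (one row per fragment):
  row 1: a1 b12 b13 b14 a5
  row 2: b21 a2 a3 b24 a5
  row 3: a1 a2 b33 a4 a5
Rows 1 and 2 agree on E; apply E→B and equate their B entries.
Rows 1 and 2 agree on BE; apply BE→D and equate their D entries.
Rows 1 and 3 agree on BE; apply BE→D and equate their D entries.
Rows 1 and 2 agree on D; apply D→A and equate their A entries.
Row 2 is now all distinguished symbols — the join is lossless.

Yes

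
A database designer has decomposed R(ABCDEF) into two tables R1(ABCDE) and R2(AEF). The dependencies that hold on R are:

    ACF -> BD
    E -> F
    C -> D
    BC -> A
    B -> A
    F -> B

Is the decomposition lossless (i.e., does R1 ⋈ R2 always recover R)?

Common attributes: R1 ∩ R2 = {AE}.
Closure of {AE}: E → F applies, adding F; F → B applies, adding B. So (AE)⁺ = {ABEF}.
This closure contains every attribute of R2, so R1 ∩ R2 → R2. The join is lossless.

Yes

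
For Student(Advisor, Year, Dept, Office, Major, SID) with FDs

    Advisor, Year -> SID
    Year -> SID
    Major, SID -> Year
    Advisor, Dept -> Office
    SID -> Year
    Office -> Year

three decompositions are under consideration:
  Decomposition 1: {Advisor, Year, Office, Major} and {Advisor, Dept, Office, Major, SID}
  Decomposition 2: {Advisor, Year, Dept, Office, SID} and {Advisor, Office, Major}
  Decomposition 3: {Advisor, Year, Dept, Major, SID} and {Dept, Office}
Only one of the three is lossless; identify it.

Decomposition 1: common = {Advisor, Office, Major}, closure = {Advisor, Year, Office, Major, SID} → lossless.
Decomposition 2: common = {Advisor, Office}, closure = {Advisor, Year, Office, SID} → lossy.
Decomposition 3: common = {Dept}, closure = {Dept} → lossy.

Decomposition 1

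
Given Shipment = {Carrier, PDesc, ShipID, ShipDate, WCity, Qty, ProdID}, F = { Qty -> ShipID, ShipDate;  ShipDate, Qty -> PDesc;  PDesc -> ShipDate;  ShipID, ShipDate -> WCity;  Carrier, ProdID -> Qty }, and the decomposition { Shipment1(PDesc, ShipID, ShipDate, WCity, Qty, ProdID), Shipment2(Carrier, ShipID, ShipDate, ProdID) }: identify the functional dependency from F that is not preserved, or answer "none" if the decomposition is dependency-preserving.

Carrier, ProdID -> Qty

Check Carrier, ProdID → Qty: no single fragment contains all of {Carrier, Qty, ProdID}, and the restricted closure of {Carrier, ProdID} across the fragments never reaches {Qty}.
Qty → ShipID, ShipDate is preserved.
ShipDate, Qty → PDesc is preserved.
PDesc → ShipDate is preserved.
ShipID, ShipDate → WCity is preserved.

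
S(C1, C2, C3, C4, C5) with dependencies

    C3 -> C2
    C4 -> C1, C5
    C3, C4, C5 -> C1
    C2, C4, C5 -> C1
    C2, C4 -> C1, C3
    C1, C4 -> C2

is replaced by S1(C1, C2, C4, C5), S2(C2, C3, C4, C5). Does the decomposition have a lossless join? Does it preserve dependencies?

Lossless test: (C2, C4, C5)⁺ = {C1, C2, C3, C4, C5}, which contains all of one fragment — lossless.
Dependency preservation: C3, C4, C5 → C1; C2, C4 → C1, C3 are not contained in any single fragment, but the restricted closure of each left-hand side across the fragments still reaches the right-hand side; the remaining FDs each lie inside some fragment. All dependencies are preserved.

lossless and dependency-preserving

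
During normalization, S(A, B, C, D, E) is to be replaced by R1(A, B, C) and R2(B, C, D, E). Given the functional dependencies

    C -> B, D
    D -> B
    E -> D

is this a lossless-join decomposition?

No

Common attributes: R1 ∩ R2 = {B, C}.
Closure of {B, C}: C → B, D applies, adding D. So (B, C)⁺ = {B, C, D}.
The closure contains neither all of R1 = {A, B, C} nor all of R2 = {B, C, D, E}, so the common attributes are not a superkey of either fragment. The join is lossy.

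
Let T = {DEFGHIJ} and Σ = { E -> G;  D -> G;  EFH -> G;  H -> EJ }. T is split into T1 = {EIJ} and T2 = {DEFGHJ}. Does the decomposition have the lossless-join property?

No

Common attributes: T1 ∩ T2 = {EJ}.
Closure of {EJ}: E → G applies, adding G. So (EJ)⁺ = {EGJ}.
The closure contains neither all of T1 = {EIJ} nor all of T2 = {DEFGHJ}, so the common attributes are not a superkey of either fragment. The join is lossy.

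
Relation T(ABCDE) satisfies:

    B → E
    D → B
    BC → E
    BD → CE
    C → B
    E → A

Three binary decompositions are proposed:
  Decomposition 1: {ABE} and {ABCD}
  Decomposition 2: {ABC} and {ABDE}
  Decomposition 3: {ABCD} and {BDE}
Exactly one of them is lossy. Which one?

Decomposition 1: common = {AB}, closure = {ABE} → lossless.
Decomposition 2: common = {AB}, closure = {ABE} → lossy.
Decomposition 3: common = {BD}, closure = {ABCDE} → lossless.

Decomposition 2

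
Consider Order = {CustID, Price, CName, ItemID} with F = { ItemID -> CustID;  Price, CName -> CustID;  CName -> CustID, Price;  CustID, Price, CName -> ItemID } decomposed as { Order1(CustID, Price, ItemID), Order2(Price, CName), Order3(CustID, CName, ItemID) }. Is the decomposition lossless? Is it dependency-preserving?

Lossless test (chase): Rows 2 and 3 agree on CName; apply CName→CustID, Price and equate their CustID, Price entries. Rows 2 and 3 agree on CustID, Price, CName; apply CustID, Price, CName→ItemID and equate their ItemID entries. Row 2 is now all distinguished symbols — the join is lossless.
Dependency preservation: Price, CName → CustID; CName → CustID, Price; CustID, Price, CName → ItemID are not contained in any single fragment, but the restricted closure of each left-hand side across the fragments still reaches the right-hand side; the remaining FDs each lie inside some fragment. All dependencies are preserved.

lossless and dependency-preserving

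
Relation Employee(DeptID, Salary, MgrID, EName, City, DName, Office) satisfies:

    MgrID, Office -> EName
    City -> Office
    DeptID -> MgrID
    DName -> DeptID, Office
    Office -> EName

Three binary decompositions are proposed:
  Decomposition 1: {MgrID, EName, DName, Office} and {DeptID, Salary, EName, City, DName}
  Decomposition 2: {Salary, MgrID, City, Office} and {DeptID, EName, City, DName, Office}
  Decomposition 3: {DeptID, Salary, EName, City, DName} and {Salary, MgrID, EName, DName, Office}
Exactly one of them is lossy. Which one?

Decomposition 2

Decomposition 1: common = {EName, DName}, closure = {DeptID, MgrID, EName, DName, Office} → lossless.
Decomposition 2: common = {City, Office}, closure = {EName, City, Office} → lossy.
Decomposition 3: common = {Salary, EName, DName}, closure = {DeptID, Salary, MgrID, EName, DName, Office} → lossless.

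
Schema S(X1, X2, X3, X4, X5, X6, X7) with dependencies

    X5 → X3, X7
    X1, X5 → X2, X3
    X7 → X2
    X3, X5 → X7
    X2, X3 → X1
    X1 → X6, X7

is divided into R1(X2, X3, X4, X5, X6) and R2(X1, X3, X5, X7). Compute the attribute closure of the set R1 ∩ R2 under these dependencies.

R1 ∩ R2 = {X3, X5}.
X5 → X3, X7 applies, adding X7
X7 → X2 applies, adding X2
X2, X3 → X1 applies, adding X1
X1 → X6, X7 applies, adding X6
Closure: {X1, X2, X3, X5, X6, X7}.

X1, X2, X3, X5, X6, X7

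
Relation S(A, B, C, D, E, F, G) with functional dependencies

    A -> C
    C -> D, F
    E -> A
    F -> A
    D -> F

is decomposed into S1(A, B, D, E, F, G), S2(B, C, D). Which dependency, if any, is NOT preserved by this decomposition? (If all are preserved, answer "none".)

none

A → C: restricted closure across fragments reaches C.
C → D, F: restricted closure across fragments reaches D, F.
E → A lies within S1.
F → A lies within S1.
D → F lies within S1.
Every dependency is enforceable on the fragments, so the decomposition is dependency-preserving.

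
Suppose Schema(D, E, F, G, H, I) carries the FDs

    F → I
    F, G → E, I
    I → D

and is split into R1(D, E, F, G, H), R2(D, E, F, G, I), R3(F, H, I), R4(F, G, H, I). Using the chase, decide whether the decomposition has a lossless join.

Yes

Chase test. Columns are D, E, F, G, H, I; row i has aⱼ where attribute j ∈ Ri, else bᵢⱼ.
Initial tableau (one row per fragment):
  row 1: a1 a2 a3 a4 a5 b16
  row 2: a1 a2 a3 a4 b25 a6
  row 3: b31 b32 a3 b34 a5 a6
  row 4: b41 b42 a3 a4 a5 a6
Rows 1 and 2 agree on F; apply F→I and equate their I entries.
Rows 1 and 4 agree on F, G; apply F, G→E, I and equate their E, I entries.
Rows 1 and 3 agree on I; apply I→D and equate their D entries.
Rows 1 and 4 agree on I; apply I→D and equate their D entries.
Row 1 is now all distinguished symbols — the join is lossless.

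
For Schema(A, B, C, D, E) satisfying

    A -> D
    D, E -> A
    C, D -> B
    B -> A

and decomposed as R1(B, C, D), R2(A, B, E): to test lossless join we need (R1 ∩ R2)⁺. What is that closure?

A, B, D

R1 ∩ R2 = {B}.
B → A applies, adding A
A → D applies, adding D
Closure: {A, B, D}.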